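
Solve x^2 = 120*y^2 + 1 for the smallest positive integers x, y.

(x, y) = (11, 1)

First expand sqrt(120) as a continued fraction. With x_i = (sqrt(120) + m_i)/d_i and (m_0, d_0) = (0, 1): a_0 = floor(sqrt(120)) = 10, since 10^2 = 100 <= 120 < 121 = 11^2.
Iterate m_{i+1} = d_i*a_i - m_i, d_{i+1} = (120 - m_{i+1}^2)/d_i, a_{i+1} = floor((a_0 + m_{i+1})/d_{i+1}):
  m_1 = 1*10 - 0 = 10, d_1 = (120 - 10^2)/1 = 20/1 = 20, a_1 = floor((10 + 10)/20) = 1.
  m_2 = 20*1 - 10 = 10, d_2 = (120 - 10^2)/20 = 20/20 = 1, a_2 = floor((10 + 10)/1) = 20.
  m_3 = 1*20 - 10 = 10, d_3 = (120 - 10^2)/1 = 20/1 = 20: (m_3, d_3) = (m_1, d_1) = (10, 20), so from here the quotients repeat a_1, a_2; the period length is 2.
So sqrt(120) = [10; (1, 20)] with period length k = 2.
k is even, so the fundamental solution of x^2 - 120y^2 = 1 is (p_{k-1}, q_{k-1}) = (p_1, q_1); compute convergents through index 1.
Convergents (p_i = a_i*p_{i-1} + p_{i-2}, q_i = a_i*q_{i-1} + q_{i-2} with p_{-2}=0, p_{-1}=1, q_{-2}=1, q_{-1}=0):
  i=0: a_0=10, p_0 = 10*1 + 0 = 10, q_0 = 10*0 + 1 = 1.
  i=1: a_1=1, p_1 = 1*10 + 1 = 11, q_1 = 1*1 + 0 = 1.
Check: 11^2 - 120*1^2 = 121 - 120 = 1, so (x, y) = (11, 1) solves the equation, and by the theorem it is the least positive solution.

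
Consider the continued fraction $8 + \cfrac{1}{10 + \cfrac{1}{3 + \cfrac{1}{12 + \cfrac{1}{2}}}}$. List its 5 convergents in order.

8/1, 81/10, 251/31, 3093/382, 6437/795

Using the convergent recurrence p_i = a_i*p_{i-1} + p_{i-2}, q_i = a_i*q_{i-1} + q_{i-2} with p_{-2}=0, p_{-1}=1, q_{-2}=1, q_{-1}=0:
  i=0: a_0=8, p_0 = 8*1 + 0 = 8, q_0 = 8*0 + 1 = 1.
  i=1: a_1=10, p_1 = 10*8 + 1 = 81, q_1 = 10*1 + 0 = 10.
  i=2: a_2=3, p_2 = 3*81 + 8 = 251, q_2 = 3*10 + 1 = 31.
  i=3: a_3=12, p_3 = 12*251 + 81 = 3093, q_3 = 12*31 + 10 = 382.
  i=4: a_4=2, p_4 = 2*3093 + 251 = 6437, q_4 = 2*382 + 31 = 795.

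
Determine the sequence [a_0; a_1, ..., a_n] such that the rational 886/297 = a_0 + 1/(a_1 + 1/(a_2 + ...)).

Run the Euclidean algorithm on 886 and 297; the successive quotients are the partial quotients a_0, a_1, ... (each step inverts the fractional part left over by the previous one):
  886 = 2*297 + 292, so a_0 = 2.
  297 = 1*292 + 5, so a_1 = 1.
  292 = 58*5 + 2, so a_2 = 58.
  5 = 2*2 + 1, so a_3 = 2.
  2 = 2*1 + 0, so a_4 = 2.
The remainder reaches 0 after 5 divisions, so the expansion has 5 partial quotients, read off in order.

[2; 1, 58, 2, 2]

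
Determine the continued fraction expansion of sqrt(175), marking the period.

[13; (4, 2, 1, 2, 4, 26)]

Write x_i = (sqrt(175) + m_i)/d_i with (m_0, d_0) = (0, 1). a_0 = floor(sqrt(175)) = 13, since 13^2 = 169 <= 175 < 196 = 14^2.
Iterate m_{i+1} = d_i*a_i - m_i, d_{i+1} = (175 - m_{i+1}^2)/d_i, a_{i+1} = floor((a_0 + m_{i+1})/d_{i+1}):
  m_1 = 1*13 - 0 = 13, d_1 = (175 - 13^2)/1 = 6/1 = 6, a_1 = floor((13 + 13)/6) = 4.
  m_2 = 6*4 - 13 = 11, d_2 = (175 - 11^2)/6 = 54/6 = 9, a_2 = floor((13 + 11)/9) = 2.
  m_3 = 9*2 - 11 = 7, d_3 = (175 - 7^2)/9 = 126/9 = 14, a_3 = floor((13 + 7)/14) = 1.
  m_4 = 14*1 - 7 = 7, d_4 = (175 - 7^2)/14 = 126/14 = 9, a_4 = floor((13 + 7)/9) = 2.
  m_5 = 9*2 - 7 = 11, d_5 = (175 - 11^2)/9 = 54/9 = 6, a_5 = floor((13 + 11)/6) = 4.
  m_6 = 6*4 - 11 = 13, d_6 = (175 - 13^2)/6 = 6/6 = 1, a_6 = floor((13 + 13)/1) = 26.
  m_7 = 1*26 - 13 = 13, d_7 = (175 - 13^2)/1 = 6/1 = 6: (m_7, d_7) = (m_1, d_1) = (13, 6), so from here the quotients repeat a_1, ..., a_6; the period length is 6.
Hence the expansion of sqrt(175) is a_0 = 13 followed by the repeating block 4, 2, 1, 2, 4, 26 (period 6).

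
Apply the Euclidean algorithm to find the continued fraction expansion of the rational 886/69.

[12; 1, 5, 3, 1, 2]

Run the Euclidean algorithm on 886 and 69; the successive quotients are the partial quotients a_0, a_1, ... (each step inverts the fractional part left over by the previous one):
  886 = 12*69 + 58, so a_0 = 12.
  69 = 1*58 + 11, so a_1 = 1.
  58 = 5*11 + 3, so a_2 = 5.
  11 = 3*3 + 2, so a_3 = 3.
  3 = 1*2 + 1, so a_4 = 1.
  2 = 2*1 + 0, so a_5 = 2.
The remainder reaches 0 after 6 divisions, so the expansion has 6 partial quotients, read off in order.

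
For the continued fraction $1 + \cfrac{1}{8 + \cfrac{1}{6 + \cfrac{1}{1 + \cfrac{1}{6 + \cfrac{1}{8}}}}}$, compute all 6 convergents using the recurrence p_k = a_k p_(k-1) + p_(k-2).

1/1, 9/8, 55/49, 64/57, 439/391, 3576/3185

Using the convergent recurrence p_i = a_i*p_{i-1} + p_{i-2}, q_i = a_i*q_{i-1} + q_{i-2} with p_{-2}=0, p_{-1}=1, q_{-2}=1, q_{-1}=0:
  i=0: a_0=1, p_0 = 1*1 + 0 = 1, q_0 = 1*0 + 1 = 1.
  i=1: a_1=8, p_1 = 8*1 + 1 = 9, q_1 = 8*1 + 0 = 8.
  i=2: a_2=6, p_2 = 6*9 + 1 = 55, q_2 = 6*8 + 1 = 49.
  i=3: a_3=1, p_3 = 1*55 + 9 = 64, q_3 = 1*49 + 8 = 57.
  i=4: a_4=6, p_4 = 6*64 + 55 = 439, q_4 = 6*57 + 49 = 391.
  i=5: a_5=8, p_5 = 8*439 + 64 = 3576, q_5 = 8*391 + 57 = 3185.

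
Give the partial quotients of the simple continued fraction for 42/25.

Run the Euclidean algorithm on 42 and 25; the successive quotients are the partial quotients a_0, a_1, ... (each step inverts the fractional part left over by the previous one):
  42 = 1*25 + 17, so a_0 = 1.
  25 = 1*17 + 8, so a_1 = 1.
  17 = 2*8 + 1, so a_2 = 2.
  8 = 8*1 + 0, so a_3 = 8.
The remainder reaches 0 after 4 divisions, so the expansion has 4 partial quotients, read off in order.

[1; 1, 2, 8]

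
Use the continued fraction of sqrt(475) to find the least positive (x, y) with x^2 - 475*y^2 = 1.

(x, y) = (57799, 2652)

First expand sqrt(475) as a continued fraction. With x_i = (sqrt(475) + m_i)/d_i and (m_0, d_0) = (0, 1): a_0 = floor(sqrt(475)) = 21, since 21^2 = 441 <= 475 < 484 = 22^2.
Iterate m_{i+1} = d_i*a_i - m_i, d_{i+1} = (475 - m_{i+1}^2)/d_i, a_{i+1} = floor((a_0 + m_{i+1})/d_{i+1}):
  m_1 = 1*21 - 0 = 21, d_1 = (475 - 21^2)/1 = 34/1 = 34, a_1 = floor((21 + 21)/34) = 1.
  m_2 = 34*1 - 21 = 13, d_2 = (475 - 13^2)/34 = 306/34 = 9, a_2 = floor((21 + 13)/9) = 3.
  m_3 = 9*3 - 13 = 14, d_3 = (475 - 14^2)/9 = 279/9 = 31, a_3 = floor((21 + 14)/31) = 1.
  m_4 = 31*1 - 14 = 17, d_4 = (475 - 17^2)/31 = 186/31 = 6, a_4 = floor((21 + 17)/6) = 6.
  m_5 = 6*6 - 17 = 19, d_5 = (475 - 19^2)/6 = 114/6 = 19, a_5 = floor((21 + 19)/19) = 2.
  m_6 = 19*2 - 19 = 19, d_6 = (475 - 19^2)/19 = 114/19 = 6, a_6 = floor((21 + 19)/6) = 6.
  m_7 = 6*6 - 19 = 17, d_7 = (475 - 17^2)/6 = 186/6 = 31, a_7 = floor((21 + 17)/31) = 1.
  m_8 = 31*1 - 17 = 14, d_8 = (475 - 14^2)/31 = 279/31 = 9, a_8 = floor((21 + 14)/9) = 3.
  m_9 = 9*3 - 14 = 13, d_9 = (475 - 13^2)/9 = 306/9 = 34, a_9 = floor((21 + 13)/34) = 1.
  m_10 = 34*1 - 13 = 21, d_10 = (475 - 21^2)/34 = 34/34 = 1, a_10 = floor((21 + 21)/1) = 42.
  m_11 = 1*42 - 21 = 21, d_11 = (475 - 21^2)/1 = 34/1 = 34: (m_11, d_11) = (m_1, d_1) = (21, 34), so from here the quotients repeat a_1, ..., a_10; the period length is 10.
So sqrt(475) = [21; (1, 3, 1, 6, 2, 6, 1, 3, 1, 42)] with period length k = 10.
k is even, so the fundamental solution of x^2 - 475y^2 = 1 is (p_{k-1}, q_{k-1}) = (p_9, q_9); compute convergents through index 9.
Convergents (p_i = a_i*p_{i-1} + p_{i-2}, q_i = a_i*q_{i-1} + q_{i-2} with p_{-2}=0, p_{-1}=1, q_{-2}=1, q_{-1}=0):
  i=0: a_0=21, p_0 = 21*1 + 0 = 21, q_0 = 21*0 + 1 = 1.
  i=1: a_1=1, p_1 = 1*21 + 1 = 22, q_1 = 1*1 + 0 = 1.
  i=2: a_2=3, p_2 = 3*22 + 21 = 87, q_2 = 3*1 + 1 = 4.
  i=3: a_3=1, p_3 = 1*87 + 22 = 109, q_3 = 1*4 + 1 = 5.
  i=4: a_4=6, p_4 = 6*109 + 87 = 741, q_4 = 6*5 + 4 = 34.
  i=5: a_5=2, p_5 = 2*741 + 109 = 1591, q_5 = 2*34 + 5 = 73.
  i=6: a_6=6, p_6 = 6*1591 + 741 = 10287, q_6 = 6*73 + 34 = 472.
  i=7: a_7=1, p_7 = 1*10287 + 1591 = 11878, q_7 = 1*472 + 73 = 545.
  i=8: a_8=3, p_8 = 3*11878 + 10287 = 45921, q_8 = 3*545 + 472 = 2107.
  i=9: a_9=1, p_9 = 1*45921 + 11878 = 57799, q_9 = 1*2107 + 545 = 2652.
Check: 57799^2 - 475*2652^2 = 3340724401 - 3340724400 = 1, so (x, y) = (57799, 2652) solves the equation, and by the theorem it is the least positive solution.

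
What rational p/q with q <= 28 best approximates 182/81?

Expand x = 182/81 as a continued fraction with the Euclidean algorithm:
  182 = 2*81 + 20, so a_0 = 2.
  81 = 4*20 + 1, so a_1 = 4.
  20 = 20*1 + 0, so a_2 = 20.
so x = [2; 4, 20].
Convergents (p_i = a_i*p_{i-1} + p_{i-2}, q_i = a_i*q_{i-1} + q_{i-2} with p_{-2}=0, p_{-1}=1, q_{-2}=1, q_{-1}=0), until the denominator exceeds 28:
  i=0: a_0=2, p_0 = 2*1 + 0 = 2, q_0 = 2*0 + 1 = 1.
  i=1: a_1=4, p_1 = 4*2 + 1 = 9, q_1 = 4*1 + 0 = 4.
  i=2: a_2=20, p_2 = 20*9 + 2 = 182, q_2 = 20*4 + 1 = 81.
q_2 = 81 > 28, so the last convergent with denominator <= 28 is p_1/q_1 = 9/4.
The closest fraction with denominator <= 28 is either p_1/q_1 or the intermediate fraction (k*p_1 + p_0)/(k*q_1 + q_0) with the largest k >= 1 whose denominator stays <= 28; these approach x as k grows, and every other convergent or intermediate fraction in range is farther away.
Largest k: floor((28 - q_0)/q_1) = floor((28 - 1)/4) = 6.
That gives (6*9 + 2)/(6*4 + 1) = 56/25.
Compare the errors: |x - 9/4| = |182*4 - 9*81|/(81*4) = 1/324, and |x - 56/25| = |182*25 - 56*81|/(81*25) = 14/2025.
Cross-multiplying, 1*2025 = 2025 < 4536 = 14*324, so 1/324 is smaller: the convergent 9/4 is closer to x than 56/25.

9/4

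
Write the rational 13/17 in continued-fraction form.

[0; 1, 3, 4]

Run the Euclidean algorithm on 13 and 17; the successive quotients are the partial quotients a_0, a_1, ... (each step inverts the fractional part left over by the previous one):
  13 = 0*17 + 13, so a_0 = 0.
  17 = 1*13 + 4, so a_1 = 1.
  13 = 3*4 + 1, so a_2 = 3.
  4 = 4*1 + 0, so a_3 = 4.
The remainder reaches 0 after 4 divisions, so the expansion has 4 partial quotients, read off in order.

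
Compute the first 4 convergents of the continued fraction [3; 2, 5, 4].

Using the convergent recurrence p_i = a_i*p_{i-1} + p_{i-2}, q_i = a_i*q_{i-1} + q_{i-2} with p_{-2}=0, p_{-1}=1, q_{-2}=1, q_{-1}=0:
  i=0: a_0=3, p_0 = 3*1 + 0 = 3, q_0 = 3*0 + 1 = 1.
  i=1: a_1=2, p_1 = 2*3 + 1 = 7, q_1 = 2*1 + 0 = 2.
  i=2: a_2=5, p_2 = 5*7 + 3 = 38, q_2 = 5*2 + 1 = 11.
  i=3: a_3=4, p_3 = 4*38 + 7 = 159, q_3 = 4*11 + 2 = 46.

3/1, 7/2, 38/11, 159/46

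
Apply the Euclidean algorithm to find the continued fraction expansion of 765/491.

[1; 1, 1, 3, 1, 4, 5, 2]

Run the Euclidean algorithm on 765 and 491; the successive quotients are the partial quotients a_0, a_1, ... (each step inverts the fractional part left over by the previous one):
  765 = 1*491 + 274, so a_0 = 1.
  491 = 1*274 + 217, so a_1 = 1.
  274 = 1*217 + 57, so a_2 = 1.
  217 = 3*57 + 46, so a_3 = 3.
  57 = 1*46 + 11, so a_4 = 1.
  46 = 4*11 + 2, so a_5 = 4.
  11 = 5*2 + 1, so a_6 = 5.
  2 = 2*1 + 0, so a_7 = 2.
The remainder reaches 0 after 8 divisions, so the expansion has 8 partial quotients, read off in order.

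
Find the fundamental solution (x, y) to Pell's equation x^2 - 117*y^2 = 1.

First expand sqrt(117) as a continued fraction. With x_i = (sqrt(117) + m_i)/d_i and (m_0, d_0) = (0, 1): a_0 = floor(sqrt(117)) = 10, since 10^2 = 100 <= 117 < 121 = 11^2.
Iterate m_{i+1} = d_i*a_i - m_i, d_{i+1} = (117 - m_{i+1}^2)/d_i, a_{i+1} = floor((a_0 + m_{i+1})/d_{i+1}):
  m_1 = 1*10 - 0 = 10, d_1 = (117 - 10^2)/1 = 17/1 = 17, a_1 = floor((10 + 10)/17) = 1.
  m_2 = 17*1 - 10 = 7, d_2 = (117 - 7^2)/17 = 68/17 = 4, a_2 = floor((10 + 7)/4) = 4.
  m_3 = 4*4 - 7 = 9, d_3 = (117 - 9^2)/4 = 36/4 = 9, a_3 = floor((10 + 9)/9) = 2.
  m_4 = 9*2 - 9 = 9, d_4 = (117 - 9^2)/9 = 36/9 = 4, a_4 = floor((10 + 9)/4) = 4.
  m_5 = 4*4 - 9 = 7, d_5 = (117 - 7^2)/4 = 68/4 = 17, a_5 = floor((10 + 7)/17) = 1.
  m_6 = 17*1 - 7 = 10, d_6 = (117 - 10^2)/17 = 17/17 = 1, a_6 = floor((10 + 10)/1) = 20.
  m_7 = 1*20 - 10 = 10, d_7 = (117 - 10^2)/1 = 17/1 = 17: (m_7, d_7) = (m_1, d_1) = (10, 17), so from here the quotients repeat a_1, ..., a_6; the period length is 6.
So sqrt(117) = [10; (1, 4, 2, 4, 1, 20)] with period length k = 6.
k is even, so the fundamental solution of x^2 - 117y^2 = 1 is (p_{k-1}, q_{k-1}) = (p_5, q_5); compute convergents through index 5.
Convergents (p_i = a_i*p_{i-1} + p_{i-2}, q_i = a_i*q_{i-1} + q_{i-2} with p_{-2}=0, p_{-1}=1, q_{-2}=1, q_{-1}=0):
  i=0: a_0=10, p_0 = 10*1 + 0 = 10, q_0 = 10*0 + 1 = 1.
  i=1: a_1=1, p_1 = 1*10 + 1 = 11, q_1 = 1*1 + 0 = 1.
  i=2: a_2=4, p_2 = 4*11 + 10 = 54, q_2 = 4*1 + 1 = 5.
  i=3: a_3=2, p_3 = 2*54 + 11 = 119, q_3 = 2*5 + 1 = 11.
  i=4: a_4=4, p_4 = 4*119 + 54 = 530, q_4 = 4*11 + 5 = 49.
  i=5: a_5=1, p_5 = 1*530 + 119 = 649, q_5 = 1*49 + 11 = 60.
Check: 649^2 - 117*60^2 = 421201 - 421200 = 1, so (x, y) = (649, 60) solves the equation, and by the theorem it is the least positive solution.

(x, y) = (649, 60)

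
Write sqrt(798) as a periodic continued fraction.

[28; (4, 56)]

Write x_i = (sqrt(798) + m_i)/d_i with (m_0, d_0) = (0, 1). a_0 = floor(sqrt(798)) = 28, since 28^2 = 784 <= 798 < 841 = 29^2.
Iterate m_{i+1} = d_i*a_i - m_i, d_{i+1} = (798 - m_{i+1}^2)/d_i, a_{i+1} = floor((a_0 + m_{i+1})/d_{i+1}):
  m_1 = 1*28 - 0 = 28, d_1 = (798 - 28^2)/1 = 14/1 = 14, a_1 = floor((28 + 28)/14) = 4.
  m_2 = 14*4 - 28 = 28, d_2 = (798 - 28^2)/14 = 14/14 = 1, a_2 = floor((28 + 28)/1) = 56.
  m_3 = 1*56 - 28 = 28, d_3 = (798 - 28^2)/1 = 14/1 = 14: (m_3, d_3) = (m_1, d_1) = (28, 14), so from here the quotients repeat a_1, a_2; the period length is 2.
Hence the expansion of sqrt(798) is a_0 = 28 followed by the repeating block 4, 56 (period 2).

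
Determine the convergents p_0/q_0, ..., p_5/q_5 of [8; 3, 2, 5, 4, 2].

Using the convergent recurrence p_i = a_i*p_{i-1} + p_{i-2}, q_i = a_i*q_{i-1} + q_{i-2} with p_{-2}=0, p_{-1}=1, q_{-2}=1, q_{-1}=0:
  i=0: a_0=8, p_0 = 8*1 + 0 = 8, q_0 = 8*0 + 1 = 1.
  i=1: a_1=3, p_1 = 3*8 + 1 = 25, q_1 = 3*1 + 0 = 3.
  i=2: a_2=2, p_2 = 2*25 + 8 = 58, q_2 = 2*3 + 1 = 7.
  i=3: a_3=5, p_3 = 5*58 + 25 = 315, q_3 = 5*7 + 3 = 38.
  i=4: a_4=4, p_4 = 4*315 + 58 = 1318, q_4 = 4*38 + 7 = 159.
  i=5: a_5=2, p_5 = 2*1318 + 315 = 2951, q_5 = 2*159 + 38 = 356.

8/1, 25/3, 58/7, 315/38, 1318/159, 2951/356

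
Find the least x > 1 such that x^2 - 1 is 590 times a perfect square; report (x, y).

First expand sqrt(590) as a continued fraction. With x_i = (sqrt(590) + m_i)/d_i and (m_0, d_0) = (0, 1): a_0 = floor(sqrt(590)) = 24, since 24^2 = 576 <= 590 < 625 = 25^2.
Iterate m_{i+1} = d_i*a_i - m_i, d_{i+1} = (590 - m_{i+1}^2)/d_i, a_{i+1} = floor((a_0 + m_{i+1})/d_{i+1}):
  m_1 = 1*24 - 0 = 24, d_1 = (590 - 24^2)/1 = 14/1 = 14, a_1 = floor((24 + 24)/14) = 3.
  m_2 = 14*3 - 24 = 18, d_2 = (590 - 18^2)/14 = 266/14 = 19, a_2 = floor((24 + 18)/19) = 2.
  m_3 = 19*2 - 18 = 20, d_3 = (590 - 20^2)/19 = 190/19 = 10, a_3 = floor((24 + 20)/10) = 4.
  m_4 = 10*4 - 20 = 20, d_4 = (590 - 20^2)/10 = 190/10 = 19, a_4 = floor((24 + 20)/19) = 2.
  m_5 = 19*2 - 20 = 18, d_5 = (590 - 18^2)/19 = 266/19 = 14, a_5 = floor((24 + 18)/14) = 3.
  m_6 = 14*3 - 18 = 24, d_6 = (590 - 24^2)/14 = 14/14 = 1, a_6 = floor((24 + 24)/1) = 48.
  m_7 = 1*48 - 24 = 24, d_7 = (590 - 24^2)/1 = 14/1 = 14: (m_7, d_7) = (m_1, d_1) = (24, 14), so from here the quotients repeat a_1, ..., a_6; the period length is 6.
So sqrt(590) = [24; (3, 2, 4, 2, 3, 48)] with period length k = 6.
k is even, so the fundamental solution of x^2 - 590y^2 = 1 is (p_{k-1}, q_{k-1}) = (p_5, q_5); compute convergents through index 5.
Convergents (p_i = a_i*p_{i-1} + p_{i-2}, q_i = a_i*q_{i-1} + q_{i-2} with p_{-2}=0, p_{-1}=1, q_{-2}=1, q_{-1}=0):
  i=0: a_0=24, p_0 = 24*1 + 0 = 24, q_0 = 24*0 + 1 = 1.
  i=1: a_1=3, p_1 = 3*24 + 1 = 73, q_1 = 3*1 + 0 = 3.
  i=2: a_2=2, p_2 = 2*73 + 24 = 170, q_2 = 2*3 + 1 = 7.
  i=3: a_3=4, p_3 = 4*170 + 73 = 753, q_3 = 4*7 + 3 = 31.
  i=4: a_4=2, p_4 = 2*753 + 170 = 1676, q_4 = 2*31 + 7 = 69.
  i=5: a_5=3, p_5 = 3*1676 + 753 = 5781, q_5 = 3*69 + 31 = 238.
Check: 5781^2 - 590*238^2 = 33419961 - 33419960 = 1, so (x, y) = (5781, 238) solves the equation, and by the theorem it is the least positive solution.

(x, y) = (5781, 238)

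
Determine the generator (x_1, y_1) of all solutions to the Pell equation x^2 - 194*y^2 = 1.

(x, y) = (195, 14)

First expand sqrt(194) as a continued fraction. With x_i = (sqrt(194) + m_i)/d_i and (m_0, d_0) = (0, 1): a_0 = floor(sqrt(194)) = 13, since 13^2 = 169 <= 194 < 196 = 14^2.
Iterate m_{i+1} = d_i*a_i - m_i, d_{i+1} = (194 - m_{i+1}^2)/d_i, a_{i+1} = floor((a_0 + m_{i+1})/d_{i+1}):
  m_1 = 1*13 - 0 = 13, d_1 = (194 - 13^2)/1 = 25/1 = 25, a_1 = floor((13 + 13)/25) = 1.
  m_2 = 25*1 - 13 = 12, d_2 = (194 - 12^2)/25 = 50/25 = 2, a_2 = floor((13 + 12)/2) = 12.
  m_3 = 2*12 - 12 = 12, d_3 = (194 - 12^2)/2 = 50/2 = 25, a_3 = floor((13 + 12)/25) = 1.
  m_4 = 25*1 - 12 = 13, d_4 = (194 - 13^2)/25 = 25/25 = 1, a_4 = floor((13 + 13)/1) = 26.
  m_5 = 1*26 - 13 = 13, d_5 = (194 - 13^2)/1 = 25/1 = 25: (m_5, d_5) = (m_1, d_1) = (13, 25), so from here the quotients repeat a_1, ..., a_4; the period length is 4.
So sqrt(194) = [13; (1, 12, 1, 26)] with period length k = 4.
k is even, so the fundamental solution of x^2 - 194y^2 = 1 is (p_{k-1}, q_{k-1}) = (p_3, q_3); compute convergents through index 3.
Convergents (p_i = a_i*p_{i-1} + p_{i-2}, q_i = a_i*q_{i-1} + q_{i-2} with p_{-2}=0, p_{-1}=1, q_{-2}=1, q_{-1}=0):
  i=0: a_0=13, p_0 = 13*1 + 0 = 13, q_0 = 13*0 + 1 = 1.
  i=1: a_1=1, p_1 = 1*13 + 1 = 14, q_1 = 1*1 + 0 = 1.
  i=2: a_2=12, p_2 = 12*14 + 13 = 181, q_2 = 12*1 + 1 = 13.
  i=3: a_3=1, p_3 = 1*181 + 14 = 195, q_3 = 1*13 + 1 = 14.
Check: 195^2 - 194*14^2 = 38025 - 38024 = 1, so (x, y) = (195, 14) solves the equation, and by the theorem it is the least positive solution.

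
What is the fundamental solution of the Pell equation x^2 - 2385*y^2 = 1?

(x, y) = (73738369, 1509904)

First expand sqrt(2385) as a continued fraction. With x_i = (sqrt(2385) + m_i)/d_i and (m_0, d_0) = (0, 1): a_0 = floor(sqrt(2385)) = 48, since 48^2 = 2304 <= 2385 < 2401 = 49^2.
Iterate m_{i+1} = d_i*a_i - m_i, d_{i+1} = (2385 - m_{i+1}^2)/d_i, a_{i+1} = floor((a_0 + m_{i+1})/d_{i+1}):
  m_1 = 1*48 - 0 = 48, d_1 = (2385 - 48^2)/1 = 81/1 = 81, a_1 = floor((48 + 48)/81) = 1.
  m_2 = 81*1 - 48 = 33, d_2 = (2385 - 33^2)/81 = 1296/81 = 16, a_2 = floor((48 + 33)/16) = 5.
  m_3 = 16*5 - 33 = 47, d_3 = (2385 - 47^2)/16 = 176/16 = 11, a_3 = floor((48 + 47)/11) = 8.
  m_4 = 11*8 - 47 = 41, d_4 = (2385 - 41^2)/11 = 704/11 = 64, a_4 = floor((48 + 41)/64) = 1.
  m_5 = 64*1 - 41 = 23, d_5 = (2385 - 23^2)/64 = 1856/64 = 29, a_5 = floor((48 + 23)/29) = 2.
  m_6 = 29*2 - 23 = 35, d_6 = (2385 - 35^2)/29 = 1160/29 = 40, a_6 = floor((48 + 35)/40) = 2.
  m_7 = 40*2 - 35 = 45, d_7 = (2385 - 45^2)/40 = 360/40 = 9, a_7 = floor((48 + 45)/9) = 10.
  m_8 = 9*10 - 45 = 45, d_8 = (2385 - 45^2)/9 = 360/9 = 40, a_8 = floor((48 + 45)/40) = 2.
  m_9 = 40*2 - 45 = 35, d_9 = (2385 - 35^2)/40 = 1160/40 = 29, a_9 = floor((48 + 35)/29) = 2.
  m_10 = 29*2 - 35 = 23, d_10 = (2385 - 23^2)/29 = 1856/29 = 64, a_10 = floor((48 + 23)/64) = 1.
  m_11 = 64*1 - 23 = 41, d_11 = (2385 - 41^2)/64 = 704/64 = 11, a_11 = floor((48 + 41)/11) = 8.
  m_12 = 11*8 - 41 = 47, d_12 = (2385 - 47^2)/11 = 176/11 = 16, a_12 = floor((48 + 47)/16) = 5.
  m_13 = 16*5 - 47 = 33, d_13 = (2385 - 33^2)/16 = 1296/16 = 81, a_13 = floor((48 + 33)/81) = 1.
  m_14 = 81*1 - 33 = 48, d_14 = (2385 - 48^2)/81 = 81/81 = 1, a_14 = floor((48 + 48)/1) = 96.
  m_15 = 1*96 - 48 = 48, d_15 = (2385 - 48^2)/1 = 81/1 = 81: (m_15, d_15) = (m_1, d_1) = (48, 81), so from here the quotients repeat a_1, ..., a_14; the period length is 14.
So sqrt(2385) = [48; (1, 5, 8, 1, 2, 2, 10, 2, 2, 1, 8, 5, 1, 96)] with period length k = 14.
k is even, so the fundamental solution of x^2 - 2385y^2 = 1 is (p_{k-1}, q_{k-1}) = (p_13, q_13); compute convergents through index 13.
Convergents (p_i = a_i*p_{i-1} + p_{i-2}, q_i = a_i*q_{i-1} + q_{i-2} with p_{-2}=0, p_{-1}=1, q_{-2}=1, q_{-1}=0):
  i=0: a_0=48, p_0 = 48*1 + 0 = 48, q_0 = 48*0 + 1 = 1.
  i=1: a_1=1, p_1 = 1*48 + 1 = 49, q_1 = 1*1 + 0 = 1.
  i=2: a_2=5, p_2 = 5*49 + 48 = 293, q_2 = 5*1 + 1 = 6.
  i=3: a_3=8, p_3 = 8*293 + 49 = 2393, q_3 = 8*6 + 1 = 49.
  i=4: a_4=1, p_4 = 1*2393 + 293 = 2686, q_4 = 1*49 + 6 = 55.
  i=5: a_5=2, p_5 = 2*2686 + 2393 = 7765, q_5 = 2*55 + 49 = 159.
  i=6: a_6=2, p_6 = 2*7765 + 2686 = 18216, q_6 = 2*159 + 55 = 373.
  i=7: a_7=10, p_7 = 10*18216 + 7765 = 189925, q_7 = 10*373 + 159 = 3889.
  i=8: a_8=2, p_8 = 2*189925 + 18216 = 398066, q_8 = 2*3889 + 373 = 8151.
  i=9: a_9=2, p_9 = 2*398066 + 189925 = 986057, q_9 = 2*8151 + 3889 = 20191.
  i=10: a_10=1, p_10 = 1*986057 + 398066 = 1384123, q_10 = 1*20191 + 8151 = 28342.
  i=11: a_11=8, p_11 = 8*1384123 + 986057 = 12059041, q_11 = 8*28342 + 20191 = 246927.
  i=12: a_12=5, p_12 = 5*12059041 + 1384123 = 61679328, q_12 = 5*246927 + 28342 = 1262977.
  i=13: a_13=1, p_13 = 1*61679328 + 12059041 = 73738369, q_13 = 1*1262977 + 246927 = 1509904.
Check: 73738369^2 - 2385*1509904^2 = 5437347062780161 - 5437347062780160 = 1, so (x, y) = (73738369, 1509904) solves the equation, and by the theorem it is the least positive solution.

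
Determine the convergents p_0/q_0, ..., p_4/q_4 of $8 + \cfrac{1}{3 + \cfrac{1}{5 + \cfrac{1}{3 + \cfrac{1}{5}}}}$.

8/1, 25/3, 133/16, 424/51, 2253/271

Using the convergent recurrence p_i = a_i*p_{i-1} + p_{i-2}, q_i = a_i*q_{i-1} + q_{i-2} with p_{-2}=0, p_{-1}=1, q_{-2}=1, q_{-1}=0:
  i=0: a_0=8, p_0 = 8*1 + 0 = 8, q_0 = 8*0 + 1 = 1.
  i=1: a_1=3, p_1 = 3*8 + 1 = 25, q_1 = 3*1 + 0 = 3.
  i=2: a_2=5, p_2 = 5*25 + 8 = 133, q_2 = 5*3 + 1 = 16.
  i=3: a_3=3, p_3 = 3*133 + 25 = 424, q_3 = 3*16 + 3 = 51.
  i=4: a_4=5, p_4 = 5*424 + 133 = 2253, q_4 = 5*51 + 16 = 271.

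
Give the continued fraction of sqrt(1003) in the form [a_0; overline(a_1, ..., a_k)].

Write x_i = (sqrt(1003) + m_i)/d_i with (m_0, d_0) = (0, 1). a_0 = floor(sqrt(1003)) = 31, since 31^2 = 961 <= 1003 < 1024 = 32^2.
Iterate m_{i+1} = d_i*a_i - m_i, d_{i+1} = (1003 - m_{i+1}^2)/d_i, a_{i+1} = floor((a_0 + m_{i+1})/d_{i+1}):
  m_1 = 1*31 - 0 = 31, d_1 = (1003 - 31^2)/1 = 42/1 = 42, a_1 = floor((31 + 31)/42) = 1.
  m_2 = 42*1 - 31 = 11, d_2 = (1003 - 11^2)/42 = 882/42 = 21, a_2 = floor((31 + 11)/21) = 2.
  m_3 = 21*2 - 11 = 31, d_3 = (1003 - 31^2)/21 = 42/21 = 2, a_3 = floor((31 + 31)/2) = 31.
  m_4 = 2*31 - 31 = 31, d_4 = (1003 - 31^2)/2 = 42/2 = 21, a_4 = floor((31 + 31)/21) = 2.
  m_5 = 21*2 - 31 = 11, d_5 = (1003 - 11^2)/21 = 882/21 = 42, a_5 = floor((31 + 11)/42) = 1.
  m_6 = 42*1 - 11 = 31, d_6 = (1003 - 31^2)/42 = 42/42 = 1, a_6 = floor((31 + 31)/1) = 62.
  m_7 = 1*62 - 31 = 31, d_7 = (1003 - 31^2)/1 = 42/1 = 42: (m_7, d_7) = (m_1, d_1) = (31, 42), so from here the quotients repeat a_1, ..., a_6; the period length is 6.
Hence the expansion of sqrt(1003) is a_0 = 31 followed by the repeating block 1, 2, 31, 2, 1, 62 (period 6).

[31; overline(1, 2, 31, 2, 1, 62)]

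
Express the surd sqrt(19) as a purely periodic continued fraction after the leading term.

[4; (2, 1, 3, 1, 2, 8)]

Write x_i = (sqrt(19) + m_i)/d_i with (m_0, d_0) = (0, 1). a_0 = floor(sqrt(19)) = 4, since 4^2 = 16 <= 19 < 25 = 5^2.
Iterate m_{i+1} = d_i*a_i - m_i, d_{i+1} = (19 - m_{i+1}^2)/d_i, a_{i+1} = floor((a_0 + m_{i+1})/d_{i+1}):
  m_1 = 1*4 - 0 = 4, d_1 = (19 - 4^2)/1 = 3/1 = 3, a_1 = floor((4 + 4)/3) = 2.
  m_2 = 3*2 - 4 = 2, d_2 = (19 - 2^2)/3 = 15/3 = 5, a_2 = floor((4 + 2)/5) = 1.
  m_3 = 5*1 - 2 = 3, d_3 = (19 - 3^2)/5 = 10/5 = 2, a_3 = floor((4 + 3)/2) = 3.
  m_4 = 2*3 - 3 = 3, d_4 = (19 - 3^2)/2 = 10/2 = 5, a_4 = floor((4 + 3)/5) = 1.
  m_5 = 5*1 - 3 = 2, d_5 = (19 - 2^2)/5 = 15/5 = 3, a_5 = floor((4 + 2)/3) = 2.
  m_6 = 3*2 - 2 = 4, d_6 = (19 - 4^2)/3 = 3/3 = 1, a_6 = floor((4 + 4)/1) = 8.
  m_7 = 1*8 - 4 = 4, d_7 = (19 - 4^2)/1 = 3/1 = 3: (m_7, d_7) = (m_1, d_1) = (4, 3), so from here the quotients repeat a_1, ..., a_6; the period length is 6.
Hence the expansion of sqrt(19) is a_0 = 4 followed by the repeating block 2, 1, 3, 1, 2, 8 (period 6).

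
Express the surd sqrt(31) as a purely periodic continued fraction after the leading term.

Write x_i = (sqrt(31) + m_i)/d_i with (m_0, d_0) = (0, 1). a_0 = floor(sqrt(31)) = 5, since 5^2 = 25 <= 31 < 36 = 6^2.
Iterate m_{i+1} = d_i*a_i - m_i, d_{i+1} = (31 - m_{i+1}^2)/d_i, a_{i+1} = floor((a_0 + m_{i+1})/d_{i+1}):
  m_1 = 1*5 - 0 = 5, d_1 = (31 - 5^2)/1 = 6/1 = 6, a_1 = floor((5 + 5)/6) = 1.
  m_2 = 6*1 - 5 = 1, d_2 = (31 - 1^2)/6 = 30/6 = 5, a_2 = floor((5 + 1)/5) = 1.
  m_3 = 5*1 - 1 = 4, d_3 = (31 - 4^2)/5 = 15/5 = 3, a_3 = floor((5 + 4)/3) = 3.
  m_4 = 3*3 - 4 = 5, d_4 = (31 - 5^2)/3 = 6/3 = 2, a_4 = floor((5 + 5)/2) = 5.
  m_5 = 2*5 - 5 = 5, d_5 = (31 - 5^2)/2 = 6/2 = 3, a_5 = floor((5 + 5)/3) = 3.
  m_6 = 3*3 - 5 = 4, d_6 = (31 - 4^2)/3 = 15/3 = 5, a_6 = floor((5 + 4)/5) = 1.
  m_7 = 5*1 - 4 = 1, d_7 = (31 - 1^2)/5 = 30/5 = 6, a_7 = floor((5 + 1)/6) = 1.
  m_8 = 6*1 - 1 = 5, d_8 = (31 - 5^2)/6 = 6/6 = 1, a_8 = floor((5 + 5)/1) = 10.
  m_9 = 1*10 - 5 = 5, d_9 = (31 - 5^2)/1 = 6/1 = 6: (m_9, d_9) = (m_1, d_1) = (5, 6), so from here the quotients repeat a_1, ..., a_8; the period length is 8.
Hence the expansion of sqrt(31) is a_0 = 5 followed by the repeating block 1, 1, 3, 5, 3, 1, 1, 10 (period 8).

[5; (1, 1, 3, 5, 3, 1, 1, 10)]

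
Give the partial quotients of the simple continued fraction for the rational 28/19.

Run the Euclidean algorithm on 28 and 19; the successive quotients are the partial quotients a_0, a_1, ... (each step inverts the fractional part left over by the previous one):
  28 = 1*19 + 9, so a_0 = 1.
  19 = 2*9 + 1, so a_1 = 2.
  9 = 9*1 + 0, so a_2 = 9.
The remainder reaches 0 after 3 divisions, so the expansion has 3 partial quotients, read off in order.

[1; 2, 9]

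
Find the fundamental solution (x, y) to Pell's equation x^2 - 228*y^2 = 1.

First expand sqrt(228) as a continued fraction. With x_i = (sqrt(228) + m_i)/d_i and (m_0, d_0) = (0, 1): a_0 = floor(sqrt(228)) = 15, since 15^2 = 225 <= 228 < 256 = 16^2.
Iterate m_{i+1} = d_i*a_i - m_i, d_{i+1} = (228 - m_{i+1}^2)/d_i, a_{i+1} = floor((a_0 + m_{i+1})/d_{i+1}):
  m_1 = 1*15 - 0 = 15, d_1 = (228 - 15^2)/1 = 3/1 = 3, a_1 = floor((15 + 15)/3) = 10.
  m_2 = 3*10 - 15 = 15, d_2 = (228 - 15^2)/3 = 3/3 = 1, a_2 = floor((15 + 15)/1) = 30.
  m_3 = 1*30 - 15 = 15, d_3 = (228 - 15^2)/1 = 3/1 = 3: (m_3, d_3) = (m_1, d_1) = (15, 3), so from here the quotients repeat a_1, a_2; the period length is 2.
So sqrt(228) = [15; (10, 30)] with period length k = 2.
k is even, so the fundamental solution of x^2 - 228y^2 = 1 is (p_{k-1}, q_{k-1}) = (p_1, q_1); compute convergents through index 1.
Convergents (p_i = a_i*p_{i-1} + p_{i-2}, q_i = a_i*q_{i-1} + q_{i-2} with p_{-2}=0, p_{-1}=1, q_{-2}=1, q_{-1}=0):
  i=0: a_0=15, p_0 = 15*1 + 0 = 15, q_0 = 15*0 + 1 = 1.
  i=1: a_1=10, p_1 = 10*15 + 1 = 151, q_1 = 10*1 + 0 = 10.
Check: 151^2 - 228*10^2 = 22801 - 22800 = 1, so (x, y) = (151, 10) solves the equation, and by the theorem it is the least positive solution.

(x, y) = (151, 10)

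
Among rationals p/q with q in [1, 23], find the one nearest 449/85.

Expand x = 449/85 as a continued fraction with the Euclidean algorithm:
  449 = 5*85 + 24, so a_0 = 5.
  85 = 3*24 + 13, so a_1 = 3.
  24 = 1*13 + 11, so a_2 = 1.
  13 = 1*11 + 2, so a_3 = 1.
  11 = 5*2 + 1, so a_4 = 5.
  2 = 2*1 + 0, so a_5 = 2.
so x = [5; 3, 1, 1, 5, 2].
Convergents (p_i = a_i*p_{i-1} + p_{i-2}, q_i = a_i*q_{i-1} + q_{i-2} with p_{-2}=0, p_{-1}=1, q_{-2}=1, q_{-1}=0), until the denominator exceeds 23:
  i=0: a_0=5, p_0 = 5*1 + 0 = 5, q_0 = 5*0 + 1 = 1.
  i=1: a_1=3, p_1 = 3*5 + 1 = 16, q_1 = 3*1 + 0 = 3.
  i=2: a_2=1, p_2 = 1*16 + 5 = 21, q_2 = 1*3 + 1 = 4.
  i=3: a_3=1, p_3 = 1*21 + 16 = 37, q_3 = 1*4 + 3 = 7.
  i=4: a_4=5, p_4 = 5*37 + 21 = 206, q_4 = 5*7 + 4 = 39.
q_4 = 39 > 23, so the last convergent with denominator <= 23 is p_3/q_3 = 37/7.
The closest fraction with denominator <= 23 is either p_3/q_3 or the intermediate fraction (k*p_3 + p_2)/(k*q_3 + q_2) with the largest k >= 1 whose denominator stays <= 23; these approach x as k grows, and every other convergent or intermediate fraction in range is farther away.
Largest k: floor((23 - q_2)/q_3) = floor((23 - 4)/7) = 2.
That gives (2*37 + 21)/(2*7 + 4) = 95/18.
Compare the errors: |x - 37/7| = |449*7 - 37*85|/(85*7) = 2/595, and |x - 95/18| = |449*18 - 95*85|/(85*18) = 7/1530.
Cross-multiplying, 2*1530 = 3060 < 4165 = 7*595, so 2/595 is smaller: the convergent 37/7 is closer to x than 95/18.

37/7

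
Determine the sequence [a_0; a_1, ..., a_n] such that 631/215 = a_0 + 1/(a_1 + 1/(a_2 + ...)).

Run the Euclidean algorithm on 631 and 215; the successive quotients are the partial quotients a_0, a_1, ... (each step inverts the fractional part left over by the previous one):
  631 = 2*215 + 201, so a_0 = 2.
  215 = 1*201 + 14, so a_1 = 1.
  201 = 14*14 + 5, so a_2 = 14.
  14 = 2*5 + 4, so a_3 = 2.
  5 = 1*4 + 1, so a_4 = 1.
  4 = 4*1 + 0, so a_5 = 4.
The remainder reaches 0 after 6 divisions, so the expansion has 6 partial quotients, read off in order.

[2; 1, 14, 2, 1, 4]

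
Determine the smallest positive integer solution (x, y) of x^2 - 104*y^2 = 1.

First expand sqrt(104) as a continued fraction. With x_i = (sqrt(104) + m_i)/d_i and (m_0, d_0) = (0, 1): a_0 = floor(sqrt(104)) = 10, since 10^2 = 100 <= 104 < 121 = 11^2.
Iterate m_{i+1} = d_i*a_i - m_i, d_{i+1} = (104 - m_{i+1}^2)/d_i, a_{i+1} = floor((a_0 + m_{i+1})/d_{i+1}):
  m_1 = 1*10 - 0 = 10, d_1 = (104 - 10^2)/1 = 4/1 = 4, a_1 = floor((10 + 10)/4) = 5.
  m_2 = 4*5 - 10 = 10, d_2 = (104 - 10^2)/4 = 4/4 = 1, a_2 = floor((10 + 10)/1) = 20.
  m_3 = 1*20 - 10 = 10, d_3 = (104 - 10^2)/1 = 4/1 = 4: (m_3, d_3) = (m_1, d_1) = (10, 4), so from here the quotients repeat a_1, a_2; the period length is 2.
So sqrt(104) = [10; (5, 20)] with period length k = 2.
k is even, so the fundamental solution of x^2 - 104y^2 = 1 is (p_{k-1}, q_{k-1}) = (p_1, q_1); compute convergents through index 1.
Convergents (p_i = a_i*p_{i-1} + p_{i-2}, q_i = a_i*q_{i-1} + q_{i-2} with p_{-2}=0, p_{-1}=1, q_{-2}=1, q_{-1}=0):
  i=0: a_0=10, p_0 = 10*1 + 0 = 10, q_0 = 10*0 + 1 = 1.
  i=1: a_1=5, p_1 = 5*10 + 1 = 51, q_1 = 5*1 + 0 = 5.
Check: 51^2 - 104*5^2 = 2601 - 2600 = 1, so (x, y) = (51, 5) solves the equation, and by the theorem it is the least positive solution.

(x, y) = (51, 5)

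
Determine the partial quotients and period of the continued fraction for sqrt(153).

Write x_i = (sqrt(153) + m_i)/d_i with (m_0, d_0) = (0, 1). a_0 = floor(sqrt(153)) = 12, since 12^2 = 144 <= 153 < 169 = 13^2.
Iterate m_{i+1} = d_i*a_i - m_i, d_{i+1} = (153 - m_{i+1}^2)/d_i, a_{i+1} = floor((a_0 + m_{i+1})/d_{i+1}):
  m_1 = 1*12 - 0 = 12, d_1 = (153 - 12^2)/1 = 9/1 = 9, a_1 = floor((12 + 12)/9) = 2.
  m_2 = 9*2 - 12 = 6, d_2 = (153 - 6^2)/9 = 117/9 = 13, a_2 = floor((12 + 6)/13) = 1.
  m_3 = 13*1 - 6 = 7, d_3 = (153 - 7^2)/13 = 104/13 = 8, a_3 = floor((12 + 7)/8) = 2.
  m_4 = 8*2 - 7 = 9, d_4 = (153 - 9^2)/8 = 72/8 = 9, a_4 = floor((12 + 9)/9) = 2.
  m_5 = 9*2 - 9 = 9, d_5 = (153 - 9^2)/9 = 72/9 = 8, a_5 = floor((12 + 9)/8) = 2.
  m_6 = 8*2 - 9 = 7, d_6 = (153 - 7^2)/8 = 104/8 = 13, a_6 = floor((12 + 7)/13) = 1.
  m_7 = 13*1 - 7 = 6, d_7 = (153 - 6^2)/13 = 117/13 = 9, a_7 = floor((12 + 6)/9) = 2.
  m_8 = 9*2 - 6 = 12, d_8 = (153 - 12^2)/9 = 9/9 = 1, a_8 = floor((12 + 12)/1) = 24.
  m_9 = 1*24 - 12 = 12, d_9 = (153 - 12^2)/1 = 9/1 = 9: (m_9, d_9) = (m_1, d_1) = (12, 9), so from here the quotients repeat a_1, ..., a_8; the period length is 8.
Hence the expansion of sqrt(153) is a_0 = 12 followed by the repeating block 2, 1, 2, 2, 2, 1, 2, 24 (period 8).

[12; (2, 1, 2, 2, 2, 1, 2, 24)]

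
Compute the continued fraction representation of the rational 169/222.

Run the Euclidean algorithm on 169 and 222; the successive quotients are the partial quotients a_0, a_1, ... (each step inverts the fractional part left over by the previous one):
  169 = 0*222 + 169, so a_0 = 0.
  222 = 1*169 + 53, so a_1 = 1.
  169 = 3*53 + 10, so a_2 = 3.
  53 = 5*10 + 3, so a_3 = 5.
  10 = 3*3 + 1, so a_4 = 3.
  3 = 3*1 + 0, so a_5 = 3.
The remainder reaches 0 after 6 divisions, so the expansion has 6 partial quotients, read off in order.

[0; 1, 3, 5, 3, 3]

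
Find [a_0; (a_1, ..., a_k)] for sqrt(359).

[18; (1, 17, 1, 36)]

Write x_i = (sqrt(359) + m_i)/d_i with (m_0, d_0) = (0, 1). a_0 = floor(sqrt(359)) = 18, since 18^2 = 324 <= 359 < 361 = 19^2.
Iterate m_{i+1} = d_i*a_i - m_i, d_{i+1} = (359 - m_{i+1}^2)/d_i, a_{i+1} = floor((a_0 + m_{i+1})/d_{i+1}):
  m_1 = 1*18 - 0 = 18, d_1 = (359 - 18^2)/1 = 35/1 = 35, a_1 = floor((18 + 18)/35) = 1.
  m_2 = 35*1 - 18 = 17, d_2 = (359 - 17^2)/35 = 70/35 = 2, a_2 = floor((18 + 17)/2) = 17.
  m_3 = 2*17 - 17 = 17, d_3 = (359 - 17^2)/2 = 70/2 = 35, a_3 = floor((18 + 17)/35) = 1.
  m_4 = 35*1 - 17 = 18, d_4 = (359 - 18^2)/35 = 35/35 = 1, a_4 = floor((18 + 18)/1) = 36.
  m_5 = 1*36 - 18 = 18, d_5 = (359 - 18^2)/1 = 35/1 = 35: (m_5, d_5) = (m_1, d_1) = (18, 35), so from here the quotients repeat a_1, ..., a_4; the period length is 4.
Hence the expansion of sqrt(359) is a_0 = 18 followed by the repeating block 1, 17, 1, 36 (period 4).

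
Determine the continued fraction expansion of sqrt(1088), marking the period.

[32; (1, 64)]

Write x_i = (sqrt(1088) + m_i)/d_i with (m_0, d_0) = (0, 1). a_0 = floor(sqrt(1088)) = 32, since 32^2 = 1024 <= 1088 < 1089 = 33^2.
Iterate m_{i+1} = d_i*a_i - m_i, d_{i+1} = (1088 - m_{i+1}^2)/d_i, a_{i+1} = floor((a_0 + m_{i+1})/d_{i+1}):
  m_1 = 1*32 - 0 = 32, d_1 = (1088 - 32^2)/1 = 64/1 = 64, a_1 = floor((32 + 32)/64) = 1.
  m_2 = 64*1 - 32 = 32, d_2 = (1088 - 32^2)/64 = 64/64 = 1, a_2 = floor((32 + 32)/1) = 64.
  m_3 = 1*64 - 32 = 32, d_3 = (1088 - 32^2)/1 = 64/1 = 64: (m_3, d_3) = (m_1, d_1) = (32, 64), so from here the quotients repeat a_1, a_2; the period length is 2.
Hence the expansion of sqrt(1088) is a_0 = 32 followed by the repeating block 1, 64 (period 2).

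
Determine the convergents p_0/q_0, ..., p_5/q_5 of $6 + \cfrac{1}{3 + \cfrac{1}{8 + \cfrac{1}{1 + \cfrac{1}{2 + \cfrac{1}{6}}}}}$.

Using the convergent recurrence p_i = a_i*p_{i-1} + p_{i-2}, q_i = a_i*q_{i-1} + q_{i-2} with p_{-2}=0, p_{-1}=1, q_{-2}=1, q_{-1}=0:
  i=0: a_0=6, p_0 = 6*1 + 0 = 6, q_0 = 6*0 + 1 = 1.
  i=1: a_1=3, p_1 = 3*6 + 1 = 19, q_1 = 3*1 + 0 = 3.
  i=2: a_2=8, p_2 = 8*19 + 6 = 158, q_2 = 8*3 + 1 = 25.
  i=3: a_3=1, p_3 = 1*158 + 19 = 177, q_3 = 1*25 + 3 = 28.
  i=4: a_4=2, p_4 = 2*177 + 158 = 512, q_4 = 2*28 + 25 = 81.
  i=5: a_5=6, p_5 = 6*512 + 177 = 3249, q_5 = 6*81 + 28 = 514.

6/1, 19/3, 158/25, 177/28, 512/81, 3249/514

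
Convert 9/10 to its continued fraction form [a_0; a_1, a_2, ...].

Run the Euclidean algorithm on 9 and 10; the successive quotients are the partial quotients a_0, a_1, ... (each step inverts the fractional part left over by the previous one):
  9 = 0*10 + 9, so a_0 = 0.
  10 = 1*9 + 1, so a_1 = 1.
  9 = 9*1 + 0, so a_2 = 9.
The remainder reaches 0 after 3 divisions, so the expansion has 3 partial quotients, read off in order.

[0; 1, 9]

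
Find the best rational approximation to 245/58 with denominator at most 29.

Expand x = 245/58 as a continued fraction with the Euclidean algorithm:
  245 = 4*58 + 13, so a_0 = 4.
  58 = 4*13 + 6, so a_1 = 4.
  13 = 2*6 + 1, so a_2 = 2.
  6 = 6*1 + 0, so a_3 = 6.
so x = [4; 4, 2, 6].
Convergents (p_i = a_i*p_{i-1} + p_{i-2}, q_i = a_i*q_{i-1} + q_{i-2} with p_{-2}=0, p_{-1}=1, q_{-2}=1, q_{-1}=0), until the denominator exceeds 29:
  i=0: a_0=4, p_0 = 4*1 + 0 = 4, q_0 = 4*0 + 1 = 1.
  i=1: a_1=4, p_1 = 4*4 + 1 = 17, q_1 = 4*1 + 0 = 4.
  i=2: a_2=2, p_2 = 2*17 + 4 = 38, q_2 = 2*4 + 1 = 9.
  i=3: a_3=6, p_3 = 6*38 + 17 = 245, q_3 = 6*9 + 4 = 58.
q_3 = 58 > 29, so the last convergent with denominator <= 29 is p_2/q_2 = 38/9.
The closest fraction with denominator <= 29 is either p_2/q_2 or the intermediate fraction (k*p_2 + p_1)/(k*q_2 + q_1) with the largest k >= 1 whose denominator stays <= 29; these approach x as k grows, and every other convergent or intermediate fraction in range is farther away.
Largest k: floor((29 - q_1)/q_2) = floor((29 - 4)/9) = 2.
That gives (2*38 + 17)/(2*9 + 4) = 93/22.
Compare the errors: |x - 38/9| = |245*9 - 38*58|/(58*9) = 1/522, and |x - 93/22| = |245*22 - 93*58|/(58*22) = 4/1276.
Cross-multiplying, 1*1276 = 1276 < 2088 = 4*522, so 1/522 is smaller: the convergent 38/9 is closer to x than 93/22.

38/9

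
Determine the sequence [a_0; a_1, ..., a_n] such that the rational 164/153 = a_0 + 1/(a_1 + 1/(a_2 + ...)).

Run the Euclidean algorithm on 164 and 153; the successive quotients are the partial quotients a_0, a_1, ... (each step inverts the fractional part left over by the previous one):
  164 = 1*153 + 11, so a_0 = 1.
  153 = 13*11 + 10, so a_1 = 13.
  11 = 1*10 + 1, so a_2 = 1.
  10 = 10*1 + 0, so a_3 = 10.
The remainder reaches 0 after 4 divisions, so the expansion has 4 partial quotients, read off in order.

[1; 13, 1, 10]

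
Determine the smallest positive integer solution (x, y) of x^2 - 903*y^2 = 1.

(x, y) = (601, 20)

First expand sqrt(903) as a continued fraction. With x_i = (sqrt(903) + m_i)/d_i and (m_0, d_0) = (0, 1): a_0 = floor(sqrt(903)) = 30, since 30^2 = 900 <= 903 < 961 = 31^2.
Iterate m_{i+1} = d_i*a_i - m_i, d_{i+1} = (903 - m_{i+1}^2)/d_i, a_{i+1} = floor((a_0 + m_{i+1})/d_{i+1}):
  m_1 = 1*30 - 0 = 30, d_1 = (903 - 30^2)/1 = 3/1 = 3, a_1 = floor((30 + 30)/3) = 20.
  m_2 = 3*20 - 30 = 30, d_2 = (903 - 30^2)/3 = 3/3 = 1, a_2 = floor((30 + 30)/1) = 60.
  m_3 = 1*60 - 30 = 30, d_3 = (903 - 30^2)/1 = 3/1 = 3: (m_3, d_3) = (m_1, d_1) = (30, 3), so from here the quotients repeat a_1, a_2; the period length is 2.
So sqrt(903) = [30; (20, 60)] with period length k = 2.
k is even, so the fundamental solution of x^2 - 903y^2 = 1 is (p_{k-1}, q_{k-1}) = (p_1, q_1); compute convergents through index 1.
Convergents (p_i = a_i*p_{i-1} + p_{i-2}, q_i = a_i*q_{i-1} + q_{i-2} with p_{-2}=0, p_{-1}=1, q_{-2}=1, q_{-1}=0):
  i=0: a_0=30, p_0 = 30*1 + 0 = 30, q_0 = 30*0 + 1 = 1.
  i=1: a_1=20, p_1 = 20*30 + 1 = 601, q_1 = 20*1 + 0 = 20.
Check: 601^2 - 903*20^2 = 361201 - 361200 = 1, so (x, y) = (601, 20) solves the equation, and by the theorem it is the least positive solution.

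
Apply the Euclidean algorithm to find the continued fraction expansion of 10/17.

[0; 1, 1, 2, 3]

Run the Euclidean algorithm on 10 and 17; the successive quotients are the partial quotients a_0, a_1, ... (each step inverts the fractional part left over by the previous one):
  10 = 0*17 + 10, so a_0 = 0.
  17 = 1*10 + 7, so a_1 = 1.
  10 = 1*7 + 3, so a_2 = 1.
  7 = 2*3 + 1, so a_3 = 2.
  3 = 3*1 + 0, so a_4 = 3.
The remainder reaches 0 after 5 divisions, so the expansion has 5 partial quotients, read off in order.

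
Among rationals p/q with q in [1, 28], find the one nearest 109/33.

Expand x = 109/33 as a continued fraction with the Euclidean algorithm:
  109 = 3*33 + 10, so a_0 = 3.
  33 = 3*10 + 3, so a_1 = 3.
  10 = 3*3 + 1, so a_2 = 3.
  3 = 3*1 + 0, so a_3 = 3.
so x = [3; 3, 3, 3].
Convergents (p_i = a_i*p_{i-1} + p_{i-2}, q_i = a_i*q_{i-1} + q_{i-2} with p_{-2}=0, p_{-1}=1, q_{-2}=1, q_{-1}=0), until the denominator exceeds 28:
  i=0: a_0=3, p_0 = 3*1 + 0 = 3, q_0 = 3*0 + 1 = 1.
  i=1: a_1=3, p_1 = 3*3 + 1 = 10, q_1 = 3*1 + 0 = 3.
  i=2: a_2=3, p_2 = 3*10 + 3 = 33, q_2 = 3*3 + 1 = 10.
  i=3: a_3=3, p_3 = 3*33 + 10 = 109, q_3 = 3*10 + 3 = 33.
q_3 = 33 > 28, so the last convergent with denominator <= 28 is p_2/q_2 = 33/10.
The closest fraction with denominator <= 28 is either p_2/q_2 or the intermediate fraction (k*p_2 + p_1)/(k*q_2 + q_1) with the largest k >= 1 whose denominator stays <= 28; these approach x as k grows, and every other convergent or intermediate fraction in range is farther away.
Largest k: floor((28 - q_1)/q_2) = floor((28 - 3)/10) = 2.
That gives (2*33 + 10)/(2*10 + 3) = 76/23.
Compare the errors: |x - 33/10| = |109*10 - 33*33|/(33*10) = 1/330, and |x - 76/23| = |109*23 - 76*33|/(33*23) = 1/759.
Cross-multiplying, 1*330 = 330 < 759 = 1*759, so 1/759 is smaller: the intermediate fraction 76/23 is closer to x than 33/10.

76/23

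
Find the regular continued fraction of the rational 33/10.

[3; 3, 3]

Run the Euclidean algorithm on 33 and 10; the successive quotients are the partial quotients a_0, a_1, ... (each step inverts the fractional part left over by the previous one):
  33 = 3*10 + 3, so a_0 = 3.
  10 = 3*3 + 1, so a_1 = 3.
  3 = 3*1 + 0, so a_2 = 3.
The remainder reaches 0 after 3 divisions, so the expansion has 3 partial quotients, read off in order.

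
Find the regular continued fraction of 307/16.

[19; 5, 3]

Run the Euclidean algorithm on 307 and 16; the successive quotients are the partial quotients a_0, a_1, ... (each step inverts the fractional part left over by the previous one):
  307 = 19*16 + 3, so a_0 = 19.
  16 = 5*3 + 1, so a_1 = 5.
  3 = 3*1 + 0, so a_2 = 3.
The remainder reaches 0 after 3 divisions, so the expansion has 3 partial quotients, read off in order.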